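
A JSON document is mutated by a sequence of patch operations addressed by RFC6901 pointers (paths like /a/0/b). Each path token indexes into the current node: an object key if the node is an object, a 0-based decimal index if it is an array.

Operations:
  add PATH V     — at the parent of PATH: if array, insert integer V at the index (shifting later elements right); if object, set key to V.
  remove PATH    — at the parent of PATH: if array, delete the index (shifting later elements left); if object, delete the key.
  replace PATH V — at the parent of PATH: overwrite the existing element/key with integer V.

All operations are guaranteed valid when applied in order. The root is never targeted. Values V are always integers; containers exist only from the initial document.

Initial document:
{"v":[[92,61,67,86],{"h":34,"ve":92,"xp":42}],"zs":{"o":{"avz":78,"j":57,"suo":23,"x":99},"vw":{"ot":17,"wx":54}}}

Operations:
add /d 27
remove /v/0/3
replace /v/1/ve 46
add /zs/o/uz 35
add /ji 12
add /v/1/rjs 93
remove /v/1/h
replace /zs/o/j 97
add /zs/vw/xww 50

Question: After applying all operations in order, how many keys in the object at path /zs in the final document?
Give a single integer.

After op 1 (add /d 27): {"d":27,"v":[[92,61,67,86],{"h":34,"ve":92,"xp":42}],"zs":{"o":{"avz":78,"j":57,"suo":23,"x":99},"vw":{"ot":17,"wx":54}}}
After op 2 (remove /v/0/3): {"d":27,"v":[[92,61,67],{"h":34,"ve":92,"xp":42}],"zs":{"o":{"avz":78,"j":57,"suo":23,"x":99},"vw":{"ot":17,"wx":54}}}
After op 3 (replace /v/1/ve 46): {"d":27,"v":[[92,61,67],{"h":34,"ve":46,"xp":42}],"zs":{"o":{"avz":78,"j":57,"suo":23,"x":99},"vw":{"ot":17,"wx":54}}}
After op 4 (add /zs/o/uz 35): {"d":27,"v":[[92,61,67],{"h":34,"ve":46,"xp":42}],"zs":{"o":{"avz":78,"j":57,"suo":23,"uz":35,"x":99},"vw":{"ot":17,"wx":54}}}
After op 5 (add /ji 12): {"d":27,"ji":12,"v":[[92,61,67],{"h":34,"ve":46,"xp":42}],"zs":{"o":{"avz":78,"j":57,"suo":23,"uz":35,"x":99},"vw":{"ot":17,"wx":54}}}
After op 6 (add /v/1/rjs 93): {"d":27,"ji":12,"v":[[92,61,67],{"h":34,"rjs":93,"ve":46,"xp":42}],"zs":{"o":{"avz":78,"j":57,"suo":23,"uz":35,"x":99},"vw":{"ot":17,"wx":54}}}
After op 7 (remove /v/1/h): {"d":27,"ji":12,"v":[[92,61,67],{"rjs":93,"ve":46,"xp":42}],"zs":{"o":{"avz":78,"j":57,"suo":23,"uz":35,"x":99},"vw":{"ot":17,"wx":54}}}
After op 8 (replace /zs/o/j 97): {"d":27,"ji":12,"v":[[92,61,67],{"rjs":93,"ve":46,"xp":42}],"zs":{"o":{"avz":78,"j":97,"suo":23,"uz":35,"x":99},"vw":{"ot":17,"wx":54}}}
After op 9 (add /zs/vw/xww 50): {"d":27,"ji":12,"v":[[92,61,67],{"rjs":93,"ve":46,"xp":42}],"zs":{"o":{"avz":78,"j":97,"suo":23,"uz":35,"x":99},"vw":{"ot":17,"wx":54,"xww":50}}}
Size at path /zs: 2

Answer: 2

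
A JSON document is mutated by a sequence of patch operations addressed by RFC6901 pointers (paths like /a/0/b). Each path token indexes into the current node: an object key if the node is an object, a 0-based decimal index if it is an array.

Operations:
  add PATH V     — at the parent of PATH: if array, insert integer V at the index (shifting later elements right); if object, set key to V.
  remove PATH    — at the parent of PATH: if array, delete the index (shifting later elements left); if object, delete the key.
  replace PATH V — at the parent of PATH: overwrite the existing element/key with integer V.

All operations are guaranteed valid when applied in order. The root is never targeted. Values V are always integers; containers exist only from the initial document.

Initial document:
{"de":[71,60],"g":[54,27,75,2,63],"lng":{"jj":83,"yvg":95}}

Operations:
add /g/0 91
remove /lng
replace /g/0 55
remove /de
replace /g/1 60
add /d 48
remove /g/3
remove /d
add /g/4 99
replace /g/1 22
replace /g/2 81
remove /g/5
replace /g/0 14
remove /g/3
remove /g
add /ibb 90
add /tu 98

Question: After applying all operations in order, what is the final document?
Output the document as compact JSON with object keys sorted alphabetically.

After op 1 (add /g/0 91): {"de":[71,60],"g":[91,54,27,75,2,63],"lng":{"jj":83,"yvg":95}}
After op 2 (remove /lng): {"de":[71,60],"g":[91,54,27,75,2,63]}
After op 3 (replace /g/0 55): {"de":[71,60],"g":[55,54,27,75,2,63]}
After op 4 (remove /de): {"g":[55,54,27,75,2,63]}
After op 5 (replace /g/1 60): {"g":[55,60,27,75,2,63]}
After op 6 (add /d 48): {"d":48,"g":[55,60,27,75,2,63]}
After op 7 (remove /g/3): {"d":48,"g":[55,60,27,2,63]}
After op 8 (remove /d): {"g":[55,60,27,2,63]}
After op 9 (add /g/4 99): {"g":[55,60,27,2,99,63]}
After op 10 (replace /g/1 22): {"g":[55,22,27,2,99,63]}
After op 11 (replace /g/2 81): {"g":[55,22,81,2,99,63]}
After op 12 (remove /g/5): {"g":[55,22,81,2,99]}
After op 13 (replace /g/0 14): {"g":[14,22,81,2,99]}
After op 14 (remove /g/3): {"g":[14,22,81,99]}
After op 15 (remove /g): {}
After op 16 (add /ibb 90): {"ibb":90}
After op 17 (add /tu 98): {"ibb":90,"tu":98}

Answer: {"ibb":90,"tu":98}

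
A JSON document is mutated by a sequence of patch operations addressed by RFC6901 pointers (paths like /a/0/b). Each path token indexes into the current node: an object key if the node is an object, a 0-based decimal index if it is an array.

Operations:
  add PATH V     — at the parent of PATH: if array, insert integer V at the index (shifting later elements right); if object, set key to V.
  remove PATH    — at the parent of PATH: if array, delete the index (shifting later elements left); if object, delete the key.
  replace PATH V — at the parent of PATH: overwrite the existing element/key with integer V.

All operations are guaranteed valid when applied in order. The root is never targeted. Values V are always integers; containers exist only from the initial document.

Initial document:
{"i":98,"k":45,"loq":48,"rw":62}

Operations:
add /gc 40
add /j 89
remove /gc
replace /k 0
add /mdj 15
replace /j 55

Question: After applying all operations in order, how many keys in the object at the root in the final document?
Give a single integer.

After op 1 (add /gc 40): {"gc":40,"i":98,"k":45,"loq":48,"rw":62}
After op 2 (add /j 89): {"gc":40,"i":98,"j":89,"k":45,"loq":48,"rw":62}
After op 3 (remove /gc): {"i":98,"j":89,"k":45,"loq":48,"rw":62}
After op 4 (replace /k 0): {"i":98,"j":89,"k":0,"loq":48,"rw":62}
After op 5 (add /mdj 15): {"i":98,"j":89,"k":0,"loq":48,"mdj":15,"rw":62}
After op 6 (replace /j 55): {"i":98,"j":55,"k":0,"loq":48,"mdj":15,"rw":62}
Size at the root: 6

Answer: 6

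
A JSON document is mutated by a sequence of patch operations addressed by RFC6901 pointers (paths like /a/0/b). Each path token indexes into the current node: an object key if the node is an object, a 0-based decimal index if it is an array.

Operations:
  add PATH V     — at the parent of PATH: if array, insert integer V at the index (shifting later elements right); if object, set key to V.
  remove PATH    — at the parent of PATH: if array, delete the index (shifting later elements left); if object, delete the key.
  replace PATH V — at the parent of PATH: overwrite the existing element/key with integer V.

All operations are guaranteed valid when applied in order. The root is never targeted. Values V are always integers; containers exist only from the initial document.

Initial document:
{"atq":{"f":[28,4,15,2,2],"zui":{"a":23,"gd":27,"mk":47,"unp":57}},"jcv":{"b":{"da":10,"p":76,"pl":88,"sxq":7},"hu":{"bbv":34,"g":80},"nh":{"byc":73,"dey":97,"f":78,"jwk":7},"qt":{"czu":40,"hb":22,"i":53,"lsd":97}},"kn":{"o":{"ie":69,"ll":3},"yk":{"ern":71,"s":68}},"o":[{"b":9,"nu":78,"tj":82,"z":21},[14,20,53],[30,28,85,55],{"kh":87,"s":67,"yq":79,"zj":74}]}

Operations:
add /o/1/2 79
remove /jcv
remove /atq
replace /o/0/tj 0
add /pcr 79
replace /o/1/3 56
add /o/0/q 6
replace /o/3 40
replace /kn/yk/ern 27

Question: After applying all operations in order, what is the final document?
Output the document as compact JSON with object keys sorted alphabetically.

Answer: {"kn":{"o":{"ie":69,"ll":3},"yk":{"ern":27,"s":68}},"o":[{"b":9,"nu":78,"q":6,"tj":0,"z":21},[14,20,79,56],[30,28,85,55],40],"pcr":79}

Derivation:
After op 1 (add /o/1/2 79): {"atq":{"f":[28,4,15,2,2],"zui":{"a":23,"gd":27,"mk":47,"unp":57}},"jcv":{"b":{"da":10,"p":76,"pl":88,"sxq":7},"hu":{"bbv":34,"g":80},"nh":{"byc":73,"dey":97,"f":78,"jwk":7},"qt":{"czu":40,"hb":22,"i":53,"lsd":97}},"kn":{"o":{"ie":69,"ll":3},"yk":{"ern":71,"s":68}},"o":[{"b":9,"nu":78,"tj":82,"z":21},[14,20,79,53],[30,28,85,55],{"kh":87,"s":67,"yq":79,"zj":74}]}
After op 2 (remove /jcv): {"atq":{"f":[28,4,15,2,2],"zui":{"a":23,"gd":27,"mk":47,"unp":57}},"kn":{"o":{"ie":69,"ll":3},"yk":{"ern":71,"s":68}},"o":[{"b":9,"nu":78,"tj":82,"z":21},[14,20,79,53],[30,28,85,55],{"kh":87,"s":67,"yq":79,"zj":74}]}
After op 3 (remove /atq): {"kn":{"o":{"ie":69,"ll":3},"yk":{"ern":71,"s":68}},"o":[{"b":9,"nu":78,"tj":82,"z":21},[14,20,79,53],[30,28,85,55],{"kh":87,"s":67,"yq":79,"zj":74}]}
After op 4 (replace /o/0/tj 0): {"kn":{"o":{"ie":69,"ll":3},"yk":{"ern":71,"s":68}},"o":[{"b":9,"nu":78,"tj":0,"z":21},[14,20,79,53],[30,28,85,55],{"kh":87,"s":67,"yq":79,"zj":74}]}
After op 5 (add /pcr 79): {"kn":{"o":{"ie":69,"ll":3},"yk":{"ern":71,"s":68}},"o":[{"b":9,"nu":78,"tj":0,"z":21},[14,20,79,53],[30,28,85,55],{"kh":87,"s":67,"yq":79,"zj":74}],"pcr":79}
After op 6 (replace /o/1/3 56): {"kn":{"o":{"ie":69,"ll":3},"yk":{"ern":71,"s":68}},"o":[{"b":9,"nu":78,"tj":0,"z":21},[14,20,79,56],[30,28,85,55],{"kh":87,"s":67,"yq":79,"zj":74}],"pcr":79}
After op 7 (add /o/0/q 6): {"kn":{"o":{"ie":69,"ll":3},"yk":{"ern":71,"s":68}},"o":[{"b":9,"nu":78,"q":6,"tj":0,"z":21},[14,20,79,56],[30,28,85,55],{"kh":87,"s":67,"yq":79,"zj":74}],"pcr":79}
After op 8 (replace /o/3 40): {"kn":{"o":{"ie":69,"ll":3},"yk":{"ern":71,"s":68}},"o":[{"b":9,"nu":78,"q":6,"tj":0,"z":21},[14,20,79,56],[30,28,85,55],40],"pcr":79}
After op 9 (replace /kn/yk/ern 27): {"kn":{"o":{"ie":69,"ll":3},"yk":{"ern":27,"s":68}},"o":[{"b":9,"nu":78,"q":6,"tj":0,"z":21},[14,20,79,56],[30,28,85,55],40],"pcr":79}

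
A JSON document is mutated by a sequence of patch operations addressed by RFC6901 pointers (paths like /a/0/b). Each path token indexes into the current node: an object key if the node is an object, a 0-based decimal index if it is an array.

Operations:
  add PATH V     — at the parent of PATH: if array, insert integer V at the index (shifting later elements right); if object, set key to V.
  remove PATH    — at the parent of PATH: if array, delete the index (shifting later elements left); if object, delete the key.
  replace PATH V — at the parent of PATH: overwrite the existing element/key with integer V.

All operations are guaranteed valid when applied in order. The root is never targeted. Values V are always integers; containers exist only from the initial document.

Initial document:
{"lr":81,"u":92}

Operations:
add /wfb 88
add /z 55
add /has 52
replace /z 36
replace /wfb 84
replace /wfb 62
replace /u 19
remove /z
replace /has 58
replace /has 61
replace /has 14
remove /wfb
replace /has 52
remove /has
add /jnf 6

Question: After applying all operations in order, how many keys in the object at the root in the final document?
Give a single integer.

After op 1 (add /wfb 88): {"lr":81,"u":92,"wfb":88}
After op 2 (add /z 55): {"lr":81,"u":92,"wfb":88,"z":55}
After op 3 (add /has 52): {"has":52,"lr":81,"u":92,"wfb":88,"z":55}
After op 4 (replace /z 36): {"has":52,"lr":81,"u":92,"wfb":88,"z":36}
After op 5 (replace /wfb 84): {"has":52,"lr":81,"u":92,"wfb":84,"z":36}
After op 6 (replace /wfb 62): {"has":52,"lr":81,"u":92,"wfb":62,"z":36}
After op 7 (replace /u 19): {"has":52,"lr":81,"u":19,"wfb":62,"z":36}
After op 8 (remove /z): {"has":52,"lr":81,"u":19,"wfb":62}
After op 9 (replace /has 58): {"has":58,"lr":81,"u":19,"wfb":62}
After op 10 (replace /has 61): {"has":61,"lr":81,"u":19,"wfb":62}
After op 11 (replace /has 14): {"has":14,"lr":81,"u":19,"wfb":62}
After op 12 (remove /wfb): {"has":14,"lr":81,"u":19}
After op 13 (replace /has 52): {"has":52,"lr":81,"u":19}
After op 14 (remove /has): {"lr":81,"u":19}
After op 15 (add /jnf 6): {"jnf":6,"lr":81,"u":19}
Size at the root: 3

Answer: 3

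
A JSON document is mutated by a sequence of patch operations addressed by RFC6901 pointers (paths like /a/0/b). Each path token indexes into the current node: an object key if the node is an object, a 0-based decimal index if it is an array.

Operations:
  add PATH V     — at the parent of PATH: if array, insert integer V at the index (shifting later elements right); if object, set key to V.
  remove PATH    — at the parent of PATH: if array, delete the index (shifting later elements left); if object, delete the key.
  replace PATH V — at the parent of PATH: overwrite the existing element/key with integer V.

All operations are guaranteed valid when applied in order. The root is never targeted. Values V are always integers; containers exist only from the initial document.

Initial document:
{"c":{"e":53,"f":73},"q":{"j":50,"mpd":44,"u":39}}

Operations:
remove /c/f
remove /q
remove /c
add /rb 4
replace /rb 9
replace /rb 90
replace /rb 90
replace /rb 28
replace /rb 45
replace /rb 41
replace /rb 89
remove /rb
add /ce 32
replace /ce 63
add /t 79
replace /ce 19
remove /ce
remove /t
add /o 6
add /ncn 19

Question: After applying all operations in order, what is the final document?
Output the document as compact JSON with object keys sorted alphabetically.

Answer: {"ncn":19,"o":6}

Derivation:
After op 1 (remove /c/f): {"c":{"e":53},"q":{"j":50,"mpd":44,"u":39}}
After op 2 (remove /q): {"c":{"e":53}}
After op 3 (remove /c): {}
After op 4 (add /rb 4): {"rb":4}
After op 5 (replace /rb 9): {"rb":9}
After op 6 (replace /rb 90): {"rb":90}
After op 7 (replace /rb 90): {"rb":90}
After op 8 (replace /rb 28): {"rb":28}
After op 9 (replace /rb 45): {"rb":45}
After op 10 (replace /rb 41): {"rb":41}
After op 11 (replace /rb 89): {"rb":89}
After op 12 (remove /rb): {}
After op 13 (add /ce 32): {"ce":32}
After op 14 (replace /ce 63): {"ce":63}
After op 15 (add /t 79): {"ce":63,"t":79}
After op 16 (replace /ce 19): {"ce":19,"t":79}
After op 17 (remove /ce): {"t":79}
After op 18 (remove /t): {}
After op 19 (add /o 6): {"o":6}
After op 20 (add /ncn 19): {"ncn":19,"o":6}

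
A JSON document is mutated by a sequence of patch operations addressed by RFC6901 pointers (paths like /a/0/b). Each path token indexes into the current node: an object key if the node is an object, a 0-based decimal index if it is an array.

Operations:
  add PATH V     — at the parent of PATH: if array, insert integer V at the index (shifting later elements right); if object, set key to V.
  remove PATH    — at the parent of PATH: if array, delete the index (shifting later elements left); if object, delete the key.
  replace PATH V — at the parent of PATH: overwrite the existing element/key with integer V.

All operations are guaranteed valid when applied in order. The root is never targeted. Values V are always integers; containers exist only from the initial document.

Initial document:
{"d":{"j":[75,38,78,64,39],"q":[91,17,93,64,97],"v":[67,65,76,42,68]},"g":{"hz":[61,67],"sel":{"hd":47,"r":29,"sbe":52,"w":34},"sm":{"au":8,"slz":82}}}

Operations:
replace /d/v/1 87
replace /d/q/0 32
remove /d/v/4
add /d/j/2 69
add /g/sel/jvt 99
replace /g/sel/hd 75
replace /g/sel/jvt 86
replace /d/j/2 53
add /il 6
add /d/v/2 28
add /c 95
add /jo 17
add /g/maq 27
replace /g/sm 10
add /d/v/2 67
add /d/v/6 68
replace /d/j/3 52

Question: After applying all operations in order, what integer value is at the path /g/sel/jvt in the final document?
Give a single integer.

Answer: 86

Derivation:
After op 1 (replace /d/v/1 87): {"d":{"j":[75,38,78,64,39],"q":[91,17,93,64,97],"v":[67,87,76,42,68]},"g":{"hz":[61,67],"sel":{"hd":47,"r":29,"sbe":52,"w":34},"sm":{"au":8,"slz":82}}}
After op 2 (replace /d/q/0 32): {"d":{"j":[75,38,78,64,39],"q":[32,17,93,64,97],"v":[67,87,76,42,68]},"g":{"hz":[61,67],"sel":{"hd":47,"r":29,"sbe":52,"w":34},"sm":{"au":8,"slz":82}}}
After op 3 (remove /d/v/4): {"d":{"j":[75,38,78,64,39],"q":[32,17,93,64,97],"v":[67,87,76,42]},"g":{"hz":[61,67],"sel":{"hd":47,"r":29,"sbe":52,"w":34},"sm":{"au":8,"slz":82}}}
After op 4 (add /d/j/2 69): {"d":{"j":[75,38,69,78,64,39],"q":[32,17,93,64,97],"v":[67,87,76,42]},"g":{"hz":[61,67],"sel":{"hd":47,"r":29,"sbe":52,"w":34},"sm":{"au":8,"slz":82}}}
After op 5 (add /g/sel/jvt 99): {"d":{"j":[75,38,69,78,64,39],"q":[32,17,93,64,97],"v":[67,87,76,42]},"g":{"hz":[61,67],"sel":{"hd":47,"jvt":99,"r":29,"sbe":52,"w":34},"sm":{"au":8,"slz":82}}}
After op 6 (replace /g/sel/hd 75): {"d":{"j":[75,38,69,78,64,39],"q":[32,17,93,64,97],"v":[67,87,76,42]},"g":{"hz":[61,67],"sel":{"hd":75,"jvt":99,"r":29,"sbe":52,"w":34},"sm":{"au":8,"slz":82}}}
After op 7 (replace /g/sel/jvt 86): {"d":{"j":[75,38,69,78,64,39],"q":[32,17,93,64,97],"v":[67,87,76,42]},"g":{"hz":[61,67],"sel":{"hd":75,"jvt":86,"r":29,"sbe":52,"w":34},"sm":{"au":8,"slz":82}}}
After op 8 (replace /d/j/2 53): {"d":{"j":[75,38,53,78,64,39],"q":[32,17,93,64,97],"v":[67,87,76,42]},"g":{"hz":[61,67],"sel":{"hd":75,"jvt":86,"r":29,"sbe":52,"w":34},"sm":{"au":8,"slz":82}}}
After op 9 (add /il 6): {"d":{"j":[75,38,53,78,64,39],"q":[32,17,93,64,97],"v":[67,87,76,42]},"g":{"hz":[61,67],"sel":{"hd":75,"jvt":86,"r":29,"sbe":52,"w":34},"sm":{"au":8,"slz":82}},"il":6}
After op 10 (add /d/v/2 28): {"d":{"j":[75,38,53,78,64,39],"q":[32,17,93,64,97],"v":[67,87,28,76,42]},"g":{"hz":[61,67],"sel":{"hd":75,"jvt":86,"r":29,"sbe":52,"w":34},"sm":{"au":8,"slz":82}},"il":6}
After op 11 (add /c 95): {"c":95,"d":{"j":[75,38,53,78,64,39],"q":[32,17,93,64,97],"v":[67,87,28,76,42]},"g":{"hz":[61,67],"sel":{"hd":75,"jvt":86,"r":29,"sbe":52,"w":34},"sm":{"au":8,"slz":82}},"il":6}
After op 12 (add /jo 17): {"c":95,"d":{"j":[75,38,53,78,64,39],"q":[32,17,93,64,97],"v":[67,87,28,76,42]},"g":{"hz":[61,67],"sel":{"hd":75,"jvt":86,"r":29,"sbe":52,"w":34},"sm":{"au":8,"slz":82}},"il":6,"jo":17}
After op 13 (add /g/maq 27): {"c":95,"d":{"j":[75,38,53,78,64,39],"q":[32,17,93,64,97],"v":[67,87,28,76,42]},"g":{"hz":[61,67],"maq":27,"sel":{"hd":75,"jvt":86,"r":29,"sbe":52,"w":34},"sm":{"au":8,"slz":82}},"il":6,"jo":17}
After op 14 (replace /g/sm 10): {"c":95,"d":{"j":[75,38,53,78,64,39],"q":[32,17,93,64,97],"v":[67,87,28,76,42]},"g":{"hz":[61,67],"maq":27,"sel":{"hd":75,"jvt":86,"r":29,"sbe":52,"w":34},"sm":10},"il":6,"jo":17}
After op 15 (add /d/v/2 67): {"c":95,"d":{"j":[75,38,53,78,64,39],"q":[32,17,93,64,97],"v":[67,87,67,28,76,42]},"g":{"hz":[61,67],"maq":27,"sel":{"hd":75,"jvt":86,"r":29,"sbe":52,"w":34},"sm":10},"il":6,"jo":17}
After op 16 (add /d/v/6 68): {"c":95,"d":{"j":[75,38,53,78,64,39],"q":[32,17,93,64,97],"v":[67,87,67,28,76,42,68]},"g":{"hz":[61,67],"maq":27,"sel":{"hd":75,"jvt":86,"r":29,"sbe":52,"w":34},"sm":10},"il":6,"jo":17}
After op 17 (replace /d/j/3 52): {"c":95,"d":{"j":[75,38,53,52,64,39],"q":[32,17,93,64,97],"v":[67,87,67,28,76,42,68]},"g":{"hz":[61,67],"maq":27,"sel":{"hd":75,"jvt":86,"r":29,"sbe":52,"w":34},"sm":10},"il":6,"jo":17}
Value at /g/sel/jvt: 86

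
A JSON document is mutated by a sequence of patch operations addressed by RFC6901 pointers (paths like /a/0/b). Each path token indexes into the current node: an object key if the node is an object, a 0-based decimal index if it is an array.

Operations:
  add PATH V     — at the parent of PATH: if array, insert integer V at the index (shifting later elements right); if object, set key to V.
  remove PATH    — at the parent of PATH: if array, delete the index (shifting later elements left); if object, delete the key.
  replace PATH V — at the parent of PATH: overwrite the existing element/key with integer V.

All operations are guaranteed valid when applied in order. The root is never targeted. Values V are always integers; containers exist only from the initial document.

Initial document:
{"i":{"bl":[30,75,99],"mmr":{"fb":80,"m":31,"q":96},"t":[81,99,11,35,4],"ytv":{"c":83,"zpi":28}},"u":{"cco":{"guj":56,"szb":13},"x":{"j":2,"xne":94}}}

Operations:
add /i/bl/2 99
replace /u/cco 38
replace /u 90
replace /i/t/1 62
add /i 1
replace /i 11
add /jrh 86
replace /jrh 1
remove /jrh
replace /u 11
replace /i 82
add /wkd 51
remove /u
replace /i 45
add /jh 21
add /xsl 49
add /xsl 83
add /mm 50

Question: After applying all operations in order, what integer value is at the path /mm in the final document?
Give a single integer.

After op 1 (add /i/bl/2 99): {"i":{"bl":[30,75,99,99],"mmr":{"fb":80,"m":31,"q":96},"t":[81,99,11,35,4],"ytv":{"c":83,"zpi":28}},"u":{"cco":{"guj":56,"szb":13},"x":{"j":2,"xne":94}}}
After op 2 (replace /u/cco 38): {"i":{"bl":[30,75,99,99],"mmr":{"fb":80,"m":31,"q":96},"t":[81,99,11,35,4],"ytv":{"c":83,"zpi":28}},"u":{"cco":38,"x":{"j":2,"xne":94}}}
After op 3 (replace /u 90): {"i":{"bl":[30,75,99,99],"mmr":{"fb":80,"m":31,"q":96},"t":[81,99,11,35,4],"ytv":{"c":83,"zpi":28}},"u":90}
After op 4 (replace /i/t/1 62): {"i":{"bl":[30,75,99,99],"mmr":{"fb":80,"m":31,"q":96},"t":[81,62,11,35,4],"ytv":{"c":83,"zpi":28}},"u":90}
After op 5 (add /i 1): {"i":1,"u":90}
After op 6 (replace /i 11): {"i":11,"u":90}
After op 7 (add /jrh 86): {"i":11,"jrh":86,"u":90}
After op 8 (replace /jrh 1): {"i":11,"jrh":1,"u":90}
After op 9 (remove /jrh): {"i":11,"u":90}
After op 10 (replace /u 11): {"i":11,"u":11}
After op 11 (replace /i 82): {"i":82,"u":11}
After op 12 (add /wkd 51): {"i":82,"u":11,"wkd":51}
After op 13 (remove /u): {"i":82,"wkd":51}
After op 14 (replace /i 45): {"i":45,"wkd":51}
After op 15 (add /jh 21): {"i":45,"jh":21,"wkd":51}
After op 16 (add /xsl 49): {"i":45,"jh":21,"wkd":51,"xsl":49}
After op 17 (add /xsl 83): {"i":45,"jh":21,"wkd":51,"xsl":83}
After op 18 (add /mm 50): {"i":45,"jh":21,"mm":50,"wkd":51,"xsl":83}
Value at /mm: 50

Answer: 50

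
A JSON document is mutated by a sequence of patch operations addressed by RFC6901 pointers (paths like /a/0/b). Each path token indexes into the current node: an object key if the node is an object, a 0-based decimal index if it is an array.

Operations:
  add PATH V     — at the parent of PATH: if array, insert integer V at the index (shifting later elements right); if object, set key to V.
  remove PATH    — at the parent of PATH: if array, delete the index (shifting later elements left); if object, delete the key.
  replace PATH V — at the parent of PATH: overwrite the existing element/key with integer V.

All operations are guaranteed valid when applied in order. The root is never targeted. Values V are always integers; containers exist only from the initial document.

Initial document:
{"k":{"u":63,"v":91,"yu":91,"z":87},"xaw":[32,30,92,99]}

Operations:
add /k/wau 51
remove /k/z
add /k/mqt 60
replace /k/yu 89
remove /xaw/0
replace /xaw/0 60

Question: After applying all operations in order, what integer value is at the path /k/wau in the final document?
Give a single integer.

After op 1 (add /k/wau 51): {"k":{"u":63,"v":91,"wau":51,"yu":91,"z":87},"xaw":[32,30,92,99]}
After op 2 (remove /k/z): {"k":{"u":63,"v":91,"wau":51,"yu":91},"xaw":[32,30,92,99]}
After op 3 (add /k/mqt 60): {"k":{"mqt":60,"u":63,"v":91,"wau":51,"yu":91},"xaw":[32,30,92,99]}
After op 4 (replace /k/yu 89): {"k":{"mqt":60,"u":63,"v":91,"wau":51,"yu":89},"xaw":[32,30,92,99]}
After op 5 (remove /xaw/0): {"k":{"mqt":60,"u":63,"v":91,"wau":51,"yu":89},"xaw":[30,92,99]}
After op 6 (replace /xaw/0 60): {"k":{"mqt":60,"u":63,"v":91,"wau":51,"yu":89},"xaw":[60,92,99]}
Value at /k/wau: 51

Answer: 51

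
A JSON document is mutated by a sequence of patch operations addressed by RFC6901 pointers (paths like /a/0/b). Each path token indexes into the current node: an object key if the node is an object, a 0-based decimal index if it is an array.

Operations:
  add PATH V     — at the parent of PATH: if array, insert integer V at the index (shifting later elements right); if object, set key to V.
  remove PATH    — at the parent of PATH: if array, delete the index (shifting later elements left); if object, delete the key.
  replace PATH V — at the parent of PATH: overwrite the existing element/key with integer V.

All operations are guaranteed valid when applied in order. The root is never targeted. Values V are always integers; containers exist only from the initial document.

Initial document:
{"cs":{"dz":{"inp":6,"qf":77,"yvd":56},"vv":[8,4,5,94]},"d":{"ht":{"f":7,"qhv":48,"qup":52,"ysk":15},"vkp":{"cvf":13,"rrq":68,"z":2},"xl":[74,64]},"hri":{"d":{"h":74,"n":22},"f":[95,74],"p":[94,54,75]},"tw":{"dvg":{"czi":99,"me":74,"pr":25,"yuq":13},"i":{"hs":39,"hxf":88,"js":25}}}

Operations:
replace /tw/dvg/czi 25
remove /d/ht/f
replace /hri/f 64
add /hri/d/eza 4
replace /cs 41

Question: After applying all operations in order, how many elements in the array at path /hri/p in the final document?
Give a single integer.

Answer: 3

Derivation:
After op 1 (replace /tw/dvg/czi 25): {"cs":{"dz":{"inp":6,"qf":77,"yvd":56},"vv":[8,4,5,94]},"d":{"ht":{"f":7,"qhv":48,"qup":52,"ysk":15},"vkp":{"cvf":13,"rrq":68,"z":2},"xl":[74,64]},"hri":{"d":{"h":74,"n":22},"f":[95,74],"p":[94,54,75]},"tw":{"dvg":{"czi":25,"me":74,"pr":25,"yuq":13},"i":{"hs":39,"hxf":88,"js":25}}}
After op 2 (remove /d/ht/f): {"cs":{"dz":{"inp":6,"qf":77,"yvd":56},"vv":[8,4,5,94]},"d":{"ht":{"qhv":48,"qup":52,"ysk":15},"vkp":{"cvf":13,"rrq":68,"z":2},"xl":[74,64]},"hri":{"d":{"h":74,"n":22},"f":[95,74],"p":[94,54,75]},"tw":{"dvg":{"czi":25,"me":74,"pr":25,"yuq":13},"i":{"hs":39,"hxf":88,"js":25}}}
After op 3 (replace /hri/f 64): {"cs":{"dz":{"inp":6,"qf":77,"yvd":56},"vv":[8,4,5,94]},"d":{"ht":{"qhv":48,"qup":52,"ysk":15},"vkp":{"cvf":13,"rrq":68,"z":2},"xl":[74,64]},"hri":{"d":{"h":74,"n":22},"f":64,"p":[94,54,75]},"tw":{"dvg":{"czi":25,"me":74,"pr":25,"yuq":13},"i":{"hs":39,"hxf":88,"js":25}}}
After op 4 (add /hri/d/eza 4): {"cs":{"dz":{"inp":6,"qf":77,"yvd":56},"vv":[8,4,5,94]},"d":{"ht":{"qhv":48,"qup":52,"ysk":15},"vkp":{"cvf":13,"rrq":68,"z":2},"xl":[74,64]},"hri":{"d":{"eza":4,"h":74,"n":22},"f":64,"p":[94,54,75]},"tw":{"dvg":{"czi":25,"me":74,"pr":25,"yuq":13},"i":{"hs":39,"hxf":88,"js":25}}}
After op 5 (replace /cs 41): {"cs":41,"d":{"ht":{"qhv":48,"qup":52,"ysk":15},"vkp":{"cvf":13,"rrq":68,"z":2},"xl":[74,64]},"hri":{"d":{"eza":4,"h":74,"n":22},"f":64,"p":[94,54,75]},"tw":{"dvg":{"czi":25,"me":74,"pr":25,"yuq":13},"i":{"hs":39,"hxf":88,"js":25}}}
Size at path /hri/p: 3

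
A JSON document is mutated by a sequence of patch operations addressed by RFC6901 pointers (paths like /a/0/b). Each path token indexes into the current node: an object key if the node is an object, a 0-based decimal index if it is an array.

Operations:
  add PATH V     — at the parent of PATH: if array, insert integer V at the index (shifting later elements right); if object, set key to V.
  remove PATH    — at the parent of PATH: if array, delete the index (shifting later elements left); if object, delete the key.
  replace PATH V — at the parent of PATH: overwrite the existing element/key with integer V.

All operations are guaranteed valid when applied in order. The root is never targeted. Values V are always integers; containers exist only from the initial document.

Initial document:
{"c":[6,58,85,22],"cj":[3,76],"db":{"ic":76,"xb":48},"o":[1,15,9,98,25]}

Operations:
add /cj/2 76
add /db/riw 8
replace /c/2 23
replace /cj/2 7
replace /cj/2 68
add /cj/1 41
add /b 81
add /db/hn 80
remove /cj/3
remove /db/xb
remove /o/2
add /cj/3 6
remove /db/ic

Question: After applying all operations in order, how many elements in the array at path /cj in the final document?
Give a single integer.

After op 1 (add /cj/2 76): {"c":[6,58,85,22],"cj":[3,76,76],"db":{"ic":76,"xb":48},"o":[1,15,9,98,25]}
After op 2 (add /db/riw 8): {"c":[6,58,85,22],"cj":[3,76,76],"db":{"ic":76,"riw":8,"xb":48},"o":[1,15,9,98,25]}
After op 3 (replace /c/2 23): {"c":[6,58,23,22],"cj":[3,76,76],"db":{"ic":76,"riw":8,"xb":48},"o":[1,15,9,98,25]}
After op 4 (replace /cj/2 7): {"c":[6,58,23,22],"cj":[3,76,7],"db":{"ic":76,"riw":8,"xb":48},"o":[1,15,9,98,25]}
After op 5 (replace /cj/2 68): {"c":[6,58,23,22],"cj":[3,76,68],"db":{"ic":76,"riw":8,"xb":48},"o":[1,15,9,98,25]}
After op 6 (add /cj/1 41): {"c":[6,58,23,22],"cj":[3,41,76,68],"db":{"ic":76,"riw":8,"xb":48},"o":[1,15,9,98,25]}
After op 7 (add /b 81): {"b":81,"c":[6,58,23,22],"cj":[3,41,76,68],"db":{"ic":76,"riw":8,"xb":48},"o":[1,15,9,98,25]}
After op 8 (add /db/hn 80): {"b":81,"c":[6,58,23,22],"cj":[3,41,76,68],"db":{"hn":80,"ic":76,"riw":8,"xb":48},"o":[1,15,9,98,25]}
After op 9 (remove /cj/3): {"b":81,"c":[6,58,23,22],"cj":[3,41,76],"db":{"hn":80,"ic":76,"riw":8,"xb":48},"o":[1,15,9,98,25]}
After op 10 (remove /db/xb): {"b":81,"c":[6,58,23,22],"cj":[3,41,76],"db":{"hn":80,"ic":76,"riw":8},"o":[1,15,9,98,25]}
After op 11 (remove /o/2): {"b":81,"c":[6,58,23,22],"cj":[3,41,76],"db":{"hn":80,"ic":76,"riw":8},"o":[1,15,98,25]}
After op 12 (add /cj/3 6): {"b":81,"c":[6,58,23,22],"cj":[3,41,76,6],"db":{"hn":80,"ic":76,"riw":8},"o":[1,15,98,25]}
After op 13 (remove /db/ic): {"b":81,"c":[6,58,23,22],"cj":[3,41,76,6],"db":{"hn":80,"riw":8},"o":[1,15,98,25]}
Size at path /cj: 4

Answer: 4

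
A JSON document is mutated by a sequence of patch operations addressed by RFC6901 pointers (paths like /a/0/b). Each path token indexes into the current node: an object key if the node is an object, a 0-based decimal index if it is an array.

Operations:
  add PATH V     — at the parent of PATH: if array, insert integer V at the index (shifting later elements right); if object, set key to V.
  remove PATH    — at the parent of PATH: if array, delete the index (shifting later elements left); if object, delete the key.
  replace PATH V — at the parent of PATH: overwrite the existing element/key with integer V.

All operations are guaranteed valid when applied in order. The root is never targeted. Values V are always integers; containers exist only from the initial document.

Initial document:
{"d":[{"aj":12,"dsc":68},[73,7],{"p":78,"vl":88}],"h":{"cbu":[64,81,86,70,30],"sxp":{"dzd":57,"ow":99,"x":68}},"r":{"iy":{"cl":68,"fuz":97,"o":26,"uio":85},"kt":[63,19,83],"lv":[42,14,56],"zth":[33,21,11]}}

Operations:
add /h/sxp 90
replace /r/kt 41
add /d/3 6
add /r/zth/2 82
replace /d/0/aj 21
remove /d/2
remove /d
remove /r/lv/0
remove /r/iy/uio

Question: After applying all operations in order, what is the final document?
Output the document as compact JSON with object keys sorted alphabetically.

After op 1 (add /h/sxp 90): {"d":[{"aj":12,"dsc":68},[73,7],{"p":78,"vl":88}],"h":{"cbu":[64,81,86,70,30],"sxp":90},"r":{"iy":{"cl":68,"fuz":97,"o":26,"uio":85},"kt":[63,19,83],"lv":[42,14,56],"zth":[33,21,11]}}
After op 2 (replace /r/kt 41): {"d":[{"aj":12,"dsc":68},[73,7],{"p":78,"vl":88}],"h":{"cbu":[64,81,86,70,30],"sxp":90},"r":{"iy":{"cl":68,"fuz":97,"o":26,"uio":85},"kt":41,"lv":[42,14,56],"zth":[33,21,11]}}
After op 3 (add /d/3 6): {"d":[{"aj":12,"dsc":68},[73,7],{"p":78,"vl":88},6],"h":{"cbu":[64,81,86,70,30],"sxp":90},"r":{"iy":{"cl":68,"fuz":97,"o":26,"uio":85},"kt":41,"lv":[42,14,56],"zth":[33,21,11]}}
After op 4 (add /r/zth/2 82): {"d":[{"aj":12,"dsc":68},[73,7],{"p":78,"vl":88},6],"h":{"cbu":[64,81,86,70,30],"sxp":90},"r":{"iy":{"cl":68,"fuz":97,"o":26,"uio":85},"kt":41,"lv":[42,14,56],"zth":[33,21,82,11]}}
After op 5 (replace /d/0/aj 21): {"d":[{"aj":21,"dsc":68},[73,7],{"p":78,"vl":88},6],"h":{"cbu":[64,81,86,70,30],"sxp":90},"r":{"iy":{"cl":68,"fuz":97,"o":26,"uio":85},"kt":41,"lv":[42,14,56],"zth":[33,21,82,11]}}
After op 6 (remove /d/2): {"d":[{"aj":21,"dsc":68},[73,7],6],"h":{"cbu":[64,81,86,70,30],"sxp":90},"r":{"iy":{"cl":68,"fuz":97,"o":26,"uio":85},"kt":41,"lv":[42,14,56],"zth":[33,21,82,11]}}
After op 7 (remove /d): {"h":{"cbu":[64,81,86,70,30],"sxp":90},"r":{"iy":{"cl":68,"fuz":97,"o":26,"uio":85},"kt":41,"lv":[42,14,56],"zth":[33,21,82,11]}}
After op 8 (remove /r/lv/0): {"h":{"cbu":[64,81,86,70,30],"sxp":90},"r":{"iy":{"cl":68,"fuz":97,"o":26,"uio":85},"kt":41,"lv":[14,56],"zth":[33,21,82,11]}}
After op 9 (remove /r/iy/uio): {"h":{"cbu":[64,81,86,70,30],"sxp":90},"r":{"iy":{"cl":68,"fuz":97,"o":26},"kt":41,"lv":[14,56],"zth":[33,21,82,11]}}

Answer: {"h":{"cbu":[64,81,86,70,30],"sxp":90},"r":{"iy":{"cl":68,"fuz":97,"o":26},"kt":41,"lv":[14,56],"zth":[33,21,82,11]}}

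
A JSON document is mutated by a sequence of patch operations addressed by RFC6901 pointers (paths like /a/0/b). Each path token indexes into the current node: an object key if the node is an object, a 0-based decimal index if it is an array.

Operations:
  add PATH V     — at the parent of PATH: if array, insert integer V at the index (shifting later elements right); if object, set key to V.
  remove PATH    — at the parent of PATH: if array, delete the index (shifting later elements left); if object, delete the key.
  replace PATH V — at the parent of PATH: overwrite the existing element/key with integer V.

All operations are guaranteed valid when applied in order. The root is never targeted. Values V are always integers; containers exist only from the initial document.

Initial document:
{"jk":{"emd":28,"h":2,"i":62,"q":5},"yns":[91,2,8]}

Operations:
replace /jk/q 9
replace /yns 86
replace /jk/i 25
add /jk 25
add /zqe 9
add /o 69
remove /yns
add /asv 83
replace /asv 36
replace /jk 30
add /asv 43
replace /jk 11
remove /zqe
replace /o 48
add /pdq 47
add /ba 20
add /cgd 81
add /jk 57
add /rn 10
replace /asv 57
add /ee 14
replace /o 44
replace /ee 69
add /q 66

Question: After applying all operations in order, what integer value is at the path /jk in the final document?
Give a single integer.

Answer: 57

Derivation:
After op 1 (replace /jk/q 9): {"jk":{"emd":28,"h":2,"i":62,"q":9},"yns":[91,2,8]}
After op 2 (replace /yns 86): {"jk":{"emd":28,"h":2,"i":62,"q":9},"yns":86}
After op 3 (replace /jk/i 25): {"jk":{"emd":28,"h":2,"i":25,"q":9},"yns":86}
After op 4 (add /jk 25): {"jk":25,"yns":86}
After op 5 (add /zqe 9): {"jk":25,"yns":86,"zqe":9}
After op 6 (add /o 69): {"jk":25,"o":69,"yns":86,"zqe":9}
After op 7 (remove /yns): {"jk":25,"o":69,"zqe":9}
After op 8 (add /asv 83): {"asv":83,"jk":25,"o":69,"zqe":9}
After op 9 (replace /asv 36): {"asv":36,"jk":25,"o":69,"zqe":9}
After op 10 (replace /jk 30): {"asv":36,"jk":30,"o":69,"zqe":9}
After op 11 (add /asv 43): {"asv":43,"jk":30,"o":69,"zqe":9}
After op 12 (replace /jk 11): {"asv":43,"jk":11,"o":69,"zqe":9}
After op 13 (remove /zqe): {"asv":43,"jk":11,"o":69}
After op 14 (replace /o 48): {"asv":43,"jk":11,"o":48}
After op 15 (add /pdq 47): {"asv":43,"jk":11,"o":48,"pdq":47}
After op 16 (add /ba 20): {"asv":43,"ba":20,"jk":11,"o":48,"pdq":47}
After op 17 (add /cgd 81): {"asv":43,"ba":20,"cgd":81,"jk":11,"o":48,"pdq":47}
After op 18 (add /jk 57): {"asv":43,"ba":20,"cgd":81,"jk":57,"o":48,"pdq":47}
After op 19 (add /rn 10): {"asv":43,"ba":20,"cgd":81,"jk":57,"o":48,"pdq":47,"rn":10}
After op 20 (replace /asv 57): {"asv":57,"ba":20,"cgd":81,"jk":57,"o":48,"pdq":47,"rn":10}
After op 21 (add /ee 14): {"asv":57,"ba":20,"cgd":81,"ee":14,"jk":57,"o":48,"pdq":47,"rn":10}
After op 22 (replace /o 44): {"asv":57,"ba":20,"cgd":81,"ee":14,"jk":57,"o":44,"pdq":47,"rn":10}
After op 23 (replace /ee 69): {"asv":57,"ba":20,"cgd":81,"ee":69,"jk":57,"o":44,"pdq":47,"rn":10}
After op 24 (add /q 66): {"asv":57,"ba":20,"cgd":81,"ee":69,"jk":57,"o":44,"pdq":47,"q":66,"rn":10}
Value at /jk: 57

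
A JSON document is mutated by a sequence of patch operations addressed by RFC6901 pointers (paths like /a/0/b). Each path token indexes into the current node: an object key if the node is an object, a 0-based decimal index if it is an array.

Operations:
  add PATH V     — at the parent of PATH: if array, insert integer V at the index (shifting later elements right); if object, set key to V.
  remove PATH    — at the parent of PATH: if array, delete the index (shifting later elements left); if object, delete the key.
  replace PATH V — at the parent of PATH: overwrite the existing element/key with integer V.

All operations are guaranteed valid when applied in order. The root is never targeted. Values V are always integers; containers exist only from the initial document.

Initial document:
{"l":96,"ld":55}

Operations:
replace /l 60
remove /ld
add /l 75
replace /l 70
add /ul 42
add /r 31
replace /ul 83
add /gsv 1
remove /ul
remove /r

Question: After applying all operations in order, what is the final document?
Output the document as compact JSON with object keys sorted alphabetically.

Answer: {"gsv":1,"l":70}

Derivation:
After op 1 (replace /l 60): {"l":60,"ld":55}
After op 2 (remove /ld): {"l":60}
After op 3 (add /l 75): {"l":75}
After op 4 (replace /l 70): {"l":70}
After op 5 (add /ul 42): {"l":70,"ul":42}
After op 6 (add /r 31): {"l":70,"r":31,"ul":42}
After op 7 (replace /ul 83): {"l":70,"r":31,"ul":83}
After op 8 (add /gsv 1): {"gsv":1,"l":70,"r":31,"ul":83}
After op 9 (remove /ul): {"gsv":1,"l":70,"r":31}
After op 10 (remove /r): {"gsv":1,"l":70}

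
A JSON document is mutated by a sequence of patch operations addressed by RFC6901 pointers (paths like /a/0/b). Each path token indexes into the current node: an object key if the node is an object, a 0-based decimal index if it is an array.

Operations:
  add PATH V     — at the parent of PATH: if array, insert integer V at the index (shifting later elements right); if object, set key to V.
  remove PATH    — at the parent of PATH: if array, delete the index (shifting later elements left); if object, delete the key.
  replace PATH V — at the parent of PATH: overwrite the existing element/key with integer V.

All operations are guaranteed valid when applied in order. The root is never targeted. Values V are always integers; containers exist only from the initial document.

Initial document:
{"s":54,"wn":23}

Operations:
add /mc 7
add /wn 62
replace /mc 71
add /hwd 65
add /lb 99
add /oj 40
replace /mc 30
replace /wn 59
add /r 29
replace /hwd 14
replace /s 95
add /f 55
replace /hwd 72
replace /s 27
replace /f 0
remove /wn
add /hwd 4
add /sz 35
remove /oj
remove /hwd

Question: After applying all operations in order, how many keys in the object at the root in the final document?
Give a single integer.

Answer: 6

Derivation:
After op 1 (add /mc 7): {"mc":7,"s":54,"wn":23}
After op 2 (add /wn 62): {"mc":7,"s":54,"wn":62}
After op 3 (replace /mc 71): {"mc":71,"s":54,"wn":62}
After op 4 (add /hwd 65): {"hwd":65,"mc":71,"s":54,"wn":62}
After op 5 (add /lb 99): {"hwd":65,"lb":99,"mc":71,"s":54,"wn":62}
After op 6 (add /oj 40): {"hwd":65,"lb":99,"mc":71,"oj":40,"s":54,"wn":62}
After op 7 (replace /mc 30): {"hwd":65,"lb":99,"mc":30,"oj":40,"s":54,"wn":62}
After op 8 (replace /wn 59): {"hwd":65,"lb":99,"mc":30,"oj":40,"s":54,"wn":59}
After op 9 (add /r 29): {"hwd":65,"lb":99,"mc":30,"oj":40,"r":29,"s":54,"wn":59}
After op 10 (replace /hwd 14): {"hwd":14,"lb":99,"mc":30,"oj":40,"r":29,"s":54,"wn":59}
After op 11 (replace /s 95): {"hwd":14,"lb":99,"mc":30,"oj":40,"r":29,"s":95,"wn":59}
After op 12 (add /f 55): {"f":55,"hwd":14,"lb":99,"mc":30,"oj":40,"r":29,"s":95,"wn":59}
After op 13 (replace /hwd 72): {"f":55,"hwd":72,"lb":99,"mc":30,"oj":40,"r":29,"s":95,"wn":59}
After op 14 (replace /s 27): {"f":55,"hwd":72,"lb":99,"mc":30,"oj":40,"r":29,"s":27,"wn":59}
After op 15 (replace /f 0): {"f":0,"hwd":72,"lb":99,"mc":30,"oj":40,"r":29,"s":27,"wn":59}
After op 16 (remove /wn): {"f":0,"hwd":72,"lb":99,"mc":30,"oj":40,"r":29,"s":27}
After op 17 (add /hwd 4): {"f":0,"hwd":4,"lb":99,"mc":30,"oj":40,"r":29,"s":27}
After op 18 (add /sz 35): {"f":0,"hwd":4,"lb":99,"mc":30,"oj":40,"r":29,"s":27,"sz":35}
After op 19 (remove /oj): {"f":0,"hwd":4,"lb":99,"mc":30,"r":29,"s":27,"sz":35}
After op 20 (remove /hwd): {"f":0,"lb":99,"mc":30,"r":29,"s":27,"sz":35}
Size at the root: 6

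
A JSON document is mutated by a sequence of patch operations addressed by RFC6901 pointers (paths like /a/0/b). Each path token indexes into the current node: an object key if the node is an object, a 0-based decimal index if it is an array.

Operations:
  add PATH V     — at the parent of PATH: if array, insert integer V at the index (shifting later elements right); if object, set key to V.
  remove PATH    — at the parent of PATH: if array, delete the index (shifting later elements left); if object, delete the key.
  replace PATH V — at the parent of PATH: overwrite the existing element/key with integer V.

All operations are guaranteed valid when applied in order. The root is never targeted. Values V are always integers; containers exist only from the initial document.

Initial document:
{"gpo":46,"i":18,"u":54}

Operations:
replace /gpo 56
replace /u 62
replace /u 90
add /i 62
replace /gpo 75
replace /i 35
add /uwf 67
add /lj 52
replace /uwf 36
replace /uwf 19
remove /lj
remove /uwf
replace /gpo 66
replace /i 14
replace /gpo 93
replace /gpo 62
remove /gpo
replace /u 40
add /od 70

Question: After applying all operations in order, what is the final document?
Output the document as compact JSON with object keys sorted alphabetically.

After op 1 (replace /gpo 56): {"gpo":56,"i":18,"u":54}
After op 2 (replace /u 62): {"gpo":56,"i":18,"u":62}
After op 3 (replace /u 90): {"gpo":56,"i":18,"u":90}
After op 4 (add /i 62): {"gpo":56,"i":62,"u":90}
After op 5 (replace /gpo 75): {"gpo":75,"i":62,"u":90}
After op 6 (replace /i 35): {"gpo":75,"i":35,"u":90}
After op 7 (add /uwf 67): {"gpo":75,"i":35,"u":90,"uwf":67}
After op 8 (add /lj 52): {"gpo":75,"i":35,"lj":52,"u":90,"uwf":67}
After op 9 (replace /uwf 36): {"gpo":75,"i":35,"lj":52,"u":90,"uwf":36}
After op 10 (replace /uwf 19): {"gpo":75,"i":35,"lj":52,"u":90,"uwf":19}
After op 11 (remove /lj): {"gpo":75,"i":35,"u":90,"uwf":19}
After op 12 (remove /uwf): {"gpo":75,"i":35,"u":90}
After op 13 (replace /gpo 66): {"gpo":66,"i":35,"u":90}
After op 14 (replace /i 14): {"gpo":66,"i":14,"u":90}
After op 15 (replace /gpo 93): {"gpo":93,"i":14,"u":90}
After op 16 (replace /gpo 62): {"gpo":62,"i":14,"u":90}
After op 17 (remove /gpo): {"i":14,"u":90}
After op 18 (replace /u 40): {"i":14,"u":40}
After op 19 (add /od 70): {"i":14,"od":70,"u":40}

Answer: {"i":14,"od":70,"u":40}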